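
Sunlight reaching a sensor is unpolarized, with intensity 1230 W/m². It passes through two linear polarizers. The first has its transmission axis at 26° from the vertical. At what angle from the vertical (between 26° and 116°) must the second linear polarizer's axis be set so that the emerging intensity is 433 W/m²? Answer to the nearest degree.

θ ≈ 59°

Unpolarized light through the first polarizer → I₁ = ½ I₀, now polarized at 26°.
Target fraction: 433 / 1230 W/m² = 0.352 of I₀.
Need I₂/I₀ = 0.352, so cos²(θ − 26°) = 0.352 / 0.5 = 0.7041.
θ − 26° = arccos(√0.7041) = 33.0°, giving θ ≈ 26 + 33.0 = 59.0°.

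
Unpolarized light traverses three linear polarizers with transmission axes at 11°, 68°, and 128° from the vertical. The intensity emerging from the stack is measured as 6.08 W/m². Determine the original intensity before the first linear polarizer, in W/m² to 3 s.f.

Unpolarized light through the first polarizer → I₁ = ½ I₀, now polarized at 11°.
I₂ = I₁ cos²(68° − 11°) = 0.5 I₀ · cos²(57°) = 0.1483 I₀.
I₃ = I₂ cos²(128° − 68°) = 0.1483 I₀ · cos²(60°) = 0.03708 I₀.
So 6.08 W/m² = 0.03708 I₀, giving I₀ = 6.08/0.03708 = 164 W/m².

I₀ ≈ 164 W/m²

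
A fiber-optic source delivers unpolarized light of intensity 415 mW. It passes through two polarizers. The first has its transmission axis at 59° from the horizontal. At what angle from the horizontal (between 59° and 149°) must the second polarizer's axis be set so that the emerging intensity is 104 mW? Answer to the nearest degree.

Unpolarized light through the first polarizer → I₁ = ½ I₀, now polarized at 59°.
Target fraction: 104 / 415 mW = 0.2506 of I₀.
Need I₂/I₀ = 0.2506, so cos²(θ − 59°) = 0.2506 / 0.5 = 0.5012.
θ − 59° = arccos(√0.5012) = 44.9°, giving θ ≈ 59 + 44.9 = 103.9°.

θ ≈ 104°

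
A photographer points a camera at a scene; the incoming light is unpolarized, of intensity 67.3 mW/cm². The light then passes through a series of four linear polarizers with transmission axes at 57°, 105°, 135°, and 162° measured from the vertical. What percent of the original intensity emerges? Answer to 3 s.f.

≈ 13.3%

Unpolarized light through the first polarizer → I₁ = 67.3 mW/cm²/2 = 33.65 mW/cm², polarized at 57°.
I₂ = I₁ · cos²(48°) = 33.65 · 0.4477 = 15.07 mW/cm².
I₃ = I₂ · cos²(30°) = 15.07 · 0.75 = 11.3 mW/cm².
I₄ = I₃ · cos²(27°) = 11.3 · 0.7939 = 8.971 mW/cm².
That is 13.33% of the incident intensity.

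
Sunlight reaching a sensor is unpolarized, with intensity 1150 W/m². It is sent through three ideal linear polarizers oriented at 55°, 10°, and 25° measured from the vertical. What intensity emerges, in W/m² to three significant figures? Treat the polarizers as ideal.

Unpolarized light through the first polarizer → I₁ = 1150 W/m²/2 = 575 W/m², polarized at 55°.
I₂ = I₁ · cos²(45°) = 575 · 0.5 = 287.5 W/m².
I₃ = I₂ · cos²(15°) = 287.5 · 0.933 = 268.2 W/m².

I ≈ 268 W/m²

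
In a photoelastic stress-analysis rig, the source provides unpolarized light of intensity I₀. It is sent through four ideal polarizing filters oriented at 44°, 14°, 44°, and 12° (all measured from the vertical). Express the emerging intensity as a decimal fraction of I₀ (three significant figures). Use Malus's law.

≈ 0.202 I₀

Unpolarized light through the first polarizer → I₁ = ½ I₀, now polarized at 44°.
I₂ = I₁ cos²(14° − 44°) = 0.5 I₀ · cos²(30°) = 0.375 I₀.
I₃ = I₂ cos²(44° − 14°) = 0.375 I₀ · cos²(30°) = 0.2813 I₀.
I₄ = I₃ cos²(12° − 44°) = 0.2813 I₀ · cos²(32°) = 0.2023 I₀.
Transmitted fraction = 0.2023.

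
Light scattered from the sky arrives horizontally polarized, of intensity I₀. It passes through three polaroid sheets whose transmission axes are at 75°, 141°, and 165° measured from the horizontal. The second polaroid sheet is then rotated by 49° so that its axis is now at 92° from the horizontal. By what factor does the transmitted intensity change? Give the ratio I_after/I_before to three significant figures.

Before rotation:
By Malus's law, I₁ = I₀ cos²(75° − 0°) = I₀ cos²(75°) = 0.06699 I₀.
I₂ = I₁ cos²(141° − 75°) = 0.06699 I₀ · cos²(66°) = 0.01108 I₀.
I₃ = I₂ cos²(165° − 141°) = 0.01108 I₀ · cos²(24°) = 0.009249 I₀.
After rotation:
I₁ = I₀ cos²(75° − 0°) = I₀ cos²(75°) = 0.06699 I₀.
I₂ = I₁ cos²(92° − 75°) = 0.06699 I₀ · cos²(17°) = 0.06126 I₀.
I₃ = I₂ cos²(165° − 92°) = 0.06126 I₀ · cos²(73°) = 0.005237 I₀.
Ratio = 0.005237 / 0.009249 = 0.5662.

I_new/I_old ≈ 0.566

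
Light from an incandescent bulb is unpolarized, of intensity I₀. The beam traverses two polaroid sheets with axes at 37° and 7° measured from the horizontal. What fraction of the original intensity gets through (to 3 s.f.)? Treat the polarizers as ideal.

Unpolarized light through the first polarizer → I₁ = ½ I₀, now polarized at 37°.
I₂ = I₁ cos²(7° − 37°) = 0.5 I₀ · cos²(30°) = 0.375 I₀.
Transmitted fraction = 0.375.

≈ 0.375 I₀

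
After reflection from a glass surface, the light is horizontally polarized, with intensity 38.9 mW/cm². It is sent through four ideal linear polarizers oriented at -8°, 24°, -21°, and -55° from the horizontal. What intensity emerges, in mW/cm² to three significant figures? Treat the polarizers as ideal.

By Malus's law, I₁ = 38.9 mW/cm² · cos²(8°) = 38.15 mW/cm².
I₂ = I₁ · cos²(32°) = 38.15 · 0.7192 = 27.43 mW/cm².
I₃ = I₂ · cos²(45°) = 27.43 · 0.5 = 13.72 mW/cm².
I₄ = I₃ · cos²(34°) = 13.72 · 0.6873 = 9.428 mW/cm².

I ≈ 9.43 mW/cm²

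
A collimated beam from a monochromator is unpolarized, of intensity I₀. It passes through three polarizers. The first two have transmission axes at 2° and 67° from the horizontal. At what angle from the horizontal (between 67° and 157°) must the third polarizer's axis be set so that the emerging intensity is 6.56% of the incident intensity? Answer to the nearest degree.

θ ≈ 98°

Unpolarized light through the first polarizer → I₁ = ½ I₀, now polarized at 2°.
I₂ = I₁ cos²(67° − 2°) = 0.5 I₀ · cos²(65°) = 0.0893 I₀.
Need I₃/I₀ = 0.0656, so cos²(θ − 67°) = 0.0656 / 0.0893 = 0.7346.
θ − 67° = arccos(√0.7346) = 31.0°, giving θ ≈ 67 + 31.0 = 98.0°.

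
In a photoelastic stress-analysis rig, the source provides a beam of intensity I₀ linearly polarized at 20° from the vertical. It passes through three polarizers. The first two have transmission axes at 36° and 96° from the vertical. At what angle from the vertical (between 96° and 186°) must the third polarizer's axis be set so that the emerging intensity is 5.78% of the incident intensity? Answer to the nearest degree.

θ ≈ 156°

By Malus's law, I₁ = I₀ cos²(36° − 20°) = I₀ cos²(16°) = 0.924 I₀.
I₂ = I₁ cos²(96° − 36°) = 0.924 I₀ · cos²(60°) = 0.231 I₀.
Need I₃/I₀ = 0.0578, so cos²(θ − 96°) = 0.0578 / 0.231 = 0.2502.
θ − 96° = arccos(√0.2502) = 60.0°, giving θ ≈ 96 + 60.0 = 156.0°.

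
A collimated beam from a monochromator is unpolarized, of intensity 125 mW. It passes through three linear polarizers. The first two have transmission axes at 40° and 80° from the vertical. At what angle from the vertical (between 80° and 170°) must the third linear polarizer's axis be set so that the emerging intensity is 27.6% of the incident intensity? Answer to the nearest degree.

θ ≈ 94°

Unpolarized light through the first polarizer → I₁ = ½ I₀, now polarized at 40°.
I₂ = I₁ cos²(80° − 40°) = 0.5 I₀ · cos²(40°) = 0.2934 I₀.
Need I₃/I₀ = 0.276, so cos²(θ − 80°) = 0.276 / 0.2934 = 0.9407.
θ − 80° = arccos(√0.9407) = 14.1°, giving θ ≈ 80 + 14.1 = 94.1°.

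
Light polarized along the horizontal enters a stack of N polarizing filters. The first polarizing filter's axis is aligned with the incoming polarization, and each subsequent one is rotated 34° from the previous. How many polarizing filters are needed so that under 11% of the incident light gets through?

First polarizer is aligned with the polarization: full transmission.
Each further stage multiplies by cos²(34°) = 0.6873.
After N polarizers: T = 0.6873^(N−1). Require T < 0.11 ⇒ N−1 > ln(0.11)/ln(0.6873) = 5.89, so N−1 ≥ 6 and N = 7.
Check: N=7 gives T = 0.1054 < 0.11; N=6 gives T = 0.1534.

N = 7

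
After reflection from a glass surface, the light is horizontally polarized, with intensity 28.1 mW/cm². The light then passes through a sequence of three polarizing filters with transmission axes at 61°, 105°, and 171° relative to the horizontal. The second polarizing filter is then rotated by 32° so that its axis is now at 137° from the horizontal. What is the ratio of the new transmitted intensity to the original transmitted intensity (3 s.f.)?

Before rotation:
By Malus's law, I₁ = I₀ cos²(61° − 0°) = I₀ cos²(61°) = 0.235 I₀.
I₂ = I₁ cos²(105° − 61°) = 0.235 I₀ · cos²(44°) = 0.1216 I₀.
I₃ = I₂ cos²(171° − 105°) = 0.1216 I₀ · cos²(66°) = 0.02012 I₀.
After rotation:
I₁ = I₀ cos²(61° − 0°) = I₀ cos²(61°) = 0.235 I₀.
I₂ = I₁ cos²(137° − 61°) = 0.235 I₀ · cos²(76°) = 0.01376 I₀.
I₃ = I₂ cos²(171° − 137°) = 0.01376 I₀ · cos²(34°) = 0.009455 I₀.
Ratio = 0.009455 / 0.02012 = 0.4699.

I_new/I_old ≈ 0.470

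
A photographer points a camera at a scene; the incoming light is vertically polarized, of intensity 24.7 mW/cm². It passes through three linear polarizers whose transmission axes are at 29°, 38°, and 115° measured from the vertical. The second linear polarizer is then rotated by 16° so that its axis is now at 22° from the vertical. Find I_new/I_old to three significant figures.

Before rotation:
I₁ = I₀ cos²(29° − 0°) = I₀ cos²(29°) = 0.765 I₀.
I₂ = I₁ cos²(38° − 29°) = 0.765 I₀ · cos²(9°) = 0.7462 I₀.
I₃ = I₂ cos²(115° − 38°) = 0.7462 I₀ · cos²(77°) = 0.03776 I₀.
After rotation:
I₁ = I₀ cos²(29° − 0°) = I₀ cos²(29°) = 0.765 I₀.
I₂ = I₁ cos²(22° − 29°) = 0.765 I₀ · cos²(7°) = 0.7536 I₀.
Angle between axes 2 and 3: 87°. I₃ = 0.7536 I₀ · cos²(87°) = 0.002064 I₀.
Ratio = 0.002064 / 0.03776 = 0.05466.

I_new/I_old ≈ 0.0547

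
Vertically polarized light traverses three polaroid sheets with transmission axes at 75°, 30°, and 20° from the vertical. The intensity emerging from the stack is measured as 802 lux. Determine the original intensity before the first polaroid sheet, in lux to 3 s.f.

By Malus's law, I₁ = I₀ cos²(75° − 0°) = I₀ cos²(75°) = 0.06699 I₀.
I₂ = I₁ cos²(30° − 75°) = 0.06699 I₀ · cos²(45°) = 0.03349 I₀.
I₃ = I₂ cos²(20° − 30°) = 0.03349 I₀ · cos²(10°) = 0.03248 I₀.
So 802 lux = 0.03248 I₀, giving I₀ = 802/0.03248 = 2.469e+04 lux.

I₀ ≈ 2.47e4 lux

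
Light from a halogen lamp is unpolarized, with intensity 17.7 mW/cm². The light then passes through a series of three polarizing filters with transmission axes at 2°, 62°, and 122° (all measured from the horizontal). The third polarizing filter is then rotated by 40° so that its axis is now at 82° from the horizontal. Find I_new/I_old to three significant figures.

Before rotation:
Unpolarized light through the first polarizer → I₁ = ½ I₀, now polarized at 2°.
I₂ = I₁ cos²(62° − 2°) = 0.5 I₀ · cos²(60°) = 0.125 I₀.
I₃ = I₂ cos²(122° − 62°) = 0.125 I₀ · cos²(60°) = 0.03125 I₀.
After rotation:
Unpolarized light through the first polarizer → I₁ = ½ I₀, now polarized at 2°.
I₂ = I₁ cos²(62° − 2°) = 0.5 I₀ · cos²(60°) = 0.125 I₀.
I₃ = I₂ cos²(82° − 62°) = 0.125 I₀ · cos²(20°) = 0.1104 I₀.
Ratio = 0.1104 / 0.03125 = 3.532.

I_new/I_old ≈ 3.53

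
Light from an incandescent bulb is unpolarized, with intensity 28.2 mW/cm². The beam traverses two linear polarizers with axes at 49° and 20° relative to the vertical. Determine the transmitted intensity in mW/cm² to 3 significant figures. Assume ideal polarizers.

I ≈ 10.8 mW/cm²

Unpolarized light through the first polarizer → I₁ = 28.2 mW/cm²/2 = 14.1 mW/cm², polarized at 49°.
I₂ = I₁ · cos²(29°) = 14.1 · 0.765 = 10.79 mW/cm².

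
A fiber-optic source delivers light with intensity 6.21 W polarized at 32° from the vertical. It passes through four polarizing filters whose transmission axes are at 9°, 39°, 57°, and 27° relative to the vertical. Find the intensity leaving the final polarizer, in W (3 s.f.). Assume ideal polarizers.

I ≈ 2.68 W

I₁ = 6.21 W · cos²(23°) = 5.262 W.
I₂ = I₁ · cos²(30°) = 5.262 · 0.75 = 3.946 W.
I₃ = I₂ · cos²(18°) = 3.946 · 0.9045 = 3.57 W.
I₄ = I₃ · cos²(30°) = 3.57 · 0.75 = 2.677 W.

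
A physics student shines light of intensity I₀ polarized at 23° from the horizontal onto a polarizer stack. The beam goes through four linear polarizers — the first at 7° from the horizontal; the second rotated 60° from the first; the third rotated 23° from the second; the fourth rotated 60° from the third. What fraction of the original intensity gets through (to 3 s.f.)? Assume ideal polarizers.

By Malus's law, I₁ = I₀ cos²(7° − 23°) = I₀ cos²(16°) = 0.924 I₀.
I₂ = I₁ cos²(60°) = 0.924 · 0.25 I₀ = 0.231 I₀.
I₃ = I₂ cos²(23°) = 0.231 · 0.8473 I₀ = 0.1957 I₀.
I₄ = I₃ cos²(60°) = 0.1957 · 0.25 I₀ = 0.04893 I₀.
Transmitted fraction = 0.04893.

≈ 0.0489 I₀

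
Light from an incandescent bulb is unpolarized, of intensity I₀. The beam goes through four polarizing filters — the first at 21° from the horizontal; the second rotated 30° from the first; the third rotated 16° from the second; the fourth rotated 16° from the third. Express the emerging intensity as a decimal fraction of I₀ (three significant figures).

Unpolarized light through the first polarizer → I₁ = ½ I₀, now polarized at 21°.
I₂ = I₁ cos²(30°) = 0.5 · 0.75 I₀ = 0.375 I₀.
I₃ = I₂ cos²(16°) = 0.375 · 0.924 I₀ = 0.3465 I₀.
I₄ = I₃ cos²(16°) = 0.3465 · 0.924 I₀ = 0.3202 I₀.
Transmitted fraction = 0.3202.

≈ 0.320 I₀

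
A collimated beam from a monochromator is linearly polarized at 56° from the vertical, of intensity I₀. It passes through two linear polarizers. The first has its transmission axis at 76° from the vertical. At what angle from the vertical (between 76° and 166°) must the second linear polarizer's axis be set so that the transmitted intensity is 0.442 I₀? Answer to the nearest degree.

θ ≈ 121°

I₁ = I₀ cos²(76° − 56°) = I₀ cos²(20°) = 0.883 I₀.
Need I₂/I₀ = 0.442, so cos²(θ − 76°) = 0.442 / 0.883 = 0.5006.
θ − 76° = arccos(√0.5006) = 45.0°, giving θ ≈ 76 + 45.0 = 121.0°.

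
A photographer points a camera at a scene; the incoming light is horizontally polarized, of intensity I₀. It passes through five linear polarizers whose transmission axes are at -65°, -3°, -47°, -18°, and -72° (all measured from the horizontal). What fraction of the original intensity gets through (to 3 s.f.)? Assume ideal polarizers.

I₁ = I₀ cos²(-65° − 0°) = I₀ cos²(65°) = 0.1786 I₀.
I₂ = I₁ cos²(-3° + 65°) = 0.1786 I₀ · cos²(62°) = 0.03937 I₀.
I₃ = I₂ cos²(-47° + 3°) = 0.03937 I₀ · cos²(44°) = 0.02037 I₀.
I₄ = I₃ cos²(-18° + 47°) = 0.02037 I₀ · cos²(29°) = 0.01558 I₀.
I₅ = I₄ cos²(-72° + 18°) = 0.01558 I₀ · cos²(54°) = 0.005383 I₀.
Transmitted fraction = 0.005383.

≈ 0.00538 I₀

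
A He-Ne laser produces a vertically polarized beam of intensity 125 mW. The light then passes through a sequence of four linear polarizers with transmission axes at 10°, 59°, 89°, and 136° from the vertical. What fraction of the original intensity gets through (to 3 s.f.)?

I/I₀ ≈ 0.146

I₁ = 125 mW · cos²(10°) = 121.2 mW.
I₂ = I₁ · cos²(49°) = 121.2 · 0.4304 = 52.18 mW.
I₃ = I₂ · cos²(30°) = 52.18 · 0.75 = 39.13 mW.
I₄ = I₃ · cos²(47°) = 39.13 · 0.4651 = 18.2 mW.
Transmitted fraction = 0.1456.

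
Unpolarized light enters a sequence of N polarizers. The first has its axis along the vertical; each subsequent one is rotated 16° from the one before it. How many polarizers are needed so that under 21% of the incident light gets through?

First polarizer halves the unpolarized light: factor 1/2.
Each further stage multiplies by cos²(16°) = 0.924.
After N polarizers: T = 0.5·0.924^(N−1). Require T < 0.21 ⇒ N−1 > ln(0.21/0.5)/ln(0.924) = 10.98, so N−1 ≥ 11 and N = 12.
Check: N=12 gives T = 0.2096 < 0.21; N=11 gives T = 0.2269.

N = 12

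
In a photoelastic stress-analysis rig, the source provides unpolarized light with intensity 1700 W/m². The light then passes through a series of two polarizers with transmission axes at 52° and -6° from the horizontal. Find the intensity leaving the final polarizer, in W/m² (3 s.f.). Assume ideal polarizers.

Unpolarized light through the first polarizer → I₁ = 1700 W/m²/2 = 850 W/m², polarized at 52°.
I₂ = I₁ · cos²(58°) = 850 · 0.2808 = 238.7 W/m².

I ≈ 239 W/m²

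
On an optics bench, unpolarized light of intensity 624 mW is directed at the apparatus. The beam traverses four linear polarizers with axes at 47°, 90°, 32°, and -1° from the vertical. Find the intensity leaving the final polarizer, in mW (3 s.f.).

I ≈ 33.0 mW

Unpolarized light through the first polarizer → I₁ = 624 mW/2 = 312 mW, polarized at 47°.
I₂ = I₁ · cos²(43°) = 312 · 0.5349 = 166.9 mW.
I₃ = I₂ · cos²(58°) = 166.9 · 0.2808 = 46.86 mW.
I₄ = I₃ · cos²(33°) = 46.86 · 0.7034 = 32.96 mW.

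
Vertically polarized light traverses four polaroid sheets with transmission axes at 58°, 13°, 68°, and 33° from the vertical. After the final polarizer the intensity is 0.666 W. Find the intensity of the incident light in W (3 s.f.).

I₁ = I₀ cos²(58° − 0°) = I₀ cos²(58°) = 0.2808 I₀.
I₂ = I₁ cos²(13° − 58°) = 0.2808 I₀ · cos²(45°) = 0.1404 I₀.
I₃ = I₂ cos²(68° − 13°) = 0.1404 I₀ · cos²(55°) = 0.04619 I₀.
I₄ = I₃ cos²(33° − 68°) = 0.04619 I₀ · cos²(35°) = 0.031 I₀.
So 0.666 W = 0.031 I₀, giving I₀ = 0.666/0.031 = 21.49 W.

I₀ ≈ 21.5 W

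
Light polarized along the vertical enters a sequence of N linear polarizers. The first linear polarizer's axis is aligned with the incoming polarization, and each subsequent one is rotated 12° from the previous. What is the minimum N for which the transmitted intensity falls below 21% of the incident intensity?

First polarizer is aligned with the polarization: full transmission.
Each further stage multiplies by cos²(12°) = 0.9568.
After N polarizers: T = 0.9568^(N−1). Require T < 0.21 ⇒ N−1 > ln(0.21)/ln(0.9568) = 35.32, so N−1 ≥ 36 and N = 37.
Check: N=37 gives T = 0.2038 < 0.21; N=36 gives T = 0.213.

N = 37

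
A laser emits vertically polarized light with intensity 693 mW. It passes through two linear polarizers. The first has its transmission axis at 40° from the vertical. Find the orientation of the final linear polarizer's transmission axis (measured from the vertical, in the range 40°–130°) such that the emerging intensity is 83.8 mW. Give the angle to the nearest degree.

By Malus's law, I₁ = I₀ cos²(40° − 0°) = I₀ cos²(40°) = 0.5868 I₀.
Target fraction: 83.8 / 693 mW = 0.1209 of I₀.
Need I₂/I₀ = 0.1209, so cos²(θ − 40°) = 0.1209 / 0.5868 = 0.2061.
θ − 40° = arccos(√0.2061) = 63.0°, giving θ ≈ 40 + 63.0 = 103.0°.

θ ≈ 103°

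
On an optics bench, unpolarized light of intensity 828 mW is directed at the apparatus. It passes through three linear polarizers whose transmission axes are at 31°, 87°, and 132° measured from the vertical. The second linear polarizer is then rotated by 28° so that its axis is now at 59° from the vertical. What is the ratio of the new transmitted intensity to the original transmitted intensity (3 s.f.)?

Before rotation:
Unpolarized light through the first polarizer → I₁ = ½ I₀, now polarized at 31°.
I₂ = I₁ cos²(87° − 31°) = 0.5 I₀ · cos²(56°) = 0.1563 I₀.
I₃ = I₂ cos²(132° − 87°) = 0.1563 I₀ · cos²(45°) = 0.07817 I₀.
After rotation:
Unpolarized light through the first polarizer → I₁ = ½ I₀, now polarized at 31°.
I₂ = I₁ cos²(59° − 31°) = 0.5 I₀ · cos²(28°) = 0.3898 I₀.
I₃ = I₂ cos²(132° − 59°) = 0.3898 I₀ · cos²(73°) = 0.03332 I₀.
Ratio = 0.03332 / 0.07817 = 0.4262.

I_new/I_old ≈ 0.426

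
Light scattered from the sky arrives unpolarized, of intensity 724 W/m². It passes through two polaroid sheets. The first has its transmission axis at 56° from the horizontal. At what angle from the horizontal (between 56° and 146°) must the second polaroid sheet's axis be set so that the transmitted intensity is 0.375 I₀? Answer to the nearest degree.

θ ≈ 86°

Unpolarized light through the first polarizer → I₁ = ½ I₀, now polarized at 56°.
Need I₂/I₀ = 0.375, so cos²(θ − 56°) = 0.375 / 0.5 = 0.75.
θ − 56° = arccos(√0.75) = 30.0°, giving θ ≈ 56 + 30.0 = 86.0°.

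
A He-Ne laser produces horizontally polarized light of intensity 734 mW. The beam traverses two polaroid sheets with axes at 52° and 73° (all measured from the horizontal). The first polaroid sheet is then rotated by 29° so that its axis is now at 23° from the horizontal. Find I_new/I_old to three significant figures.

Before rotation:
I₁ = I₀ cos²(52° − 0°) = I₀ cos²(52°) = 0.379 I₀.
I₂ = I₁ cos²(73° − 52°) = 0.379 I₀ · cos²(21°) = 0.3304 I₀.
After rotation:
I₁ = I₀ cos²(23° − 0°) = I₀ cos²(23°) = 0.8473 I₀.
I₂ = I₁ cos²(73° − 23°) = 0.8473 I₀ · cos²(50°) = 0.3501 I₀.
Ratio = 0.3501 / 0.3304 = 1.06.

I_new/I_old ≈ 1.06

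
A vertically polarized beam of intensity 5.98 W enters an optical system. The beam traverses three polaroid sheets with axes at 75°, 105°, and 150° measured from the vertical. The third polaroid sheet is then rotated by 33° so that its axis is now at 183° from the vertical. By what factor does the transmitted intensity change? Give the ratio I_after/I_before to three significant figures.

I_new/I_old ≈ 0.0865

Before rotation:
By Malus's law, I₁ = I₀ cos²(75° − 0°) = I₀ cos²(75°) = 0.06699 I₀.
I₂ = I₁ cos²(105° − 75°) = 0.06699 I₀ · cos²(30°) = 0.05024 I₀.
I₃ = I₂ cos²(150° − 105°) = 0.05024 I₀ · cos²(45°) = 0.02512 I₀.
After rotation:
I₁ = I₀ cos²(75° − 0°) = I₀ cos²(75°) = 0.06699 I₀.
I₂ = I₁ cos²(105° − 75°) = 0.06699 I₀ · cos²(30°) = 0.05024 I₀.
I₃ = I₂ cos²(183° − 105°) = 0.05024 I₀ · cos²(78°) = 0.002172 I₀.
Ratio = 0.002172 / 0.02512 = 0.08645.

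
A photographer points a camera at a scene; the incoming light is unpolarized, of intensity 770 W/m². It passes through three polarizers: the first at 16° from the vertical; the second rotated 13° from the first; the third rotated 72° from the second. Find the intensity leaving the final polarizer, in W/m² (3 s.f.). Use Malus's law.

I ≈ 34.9 W/m²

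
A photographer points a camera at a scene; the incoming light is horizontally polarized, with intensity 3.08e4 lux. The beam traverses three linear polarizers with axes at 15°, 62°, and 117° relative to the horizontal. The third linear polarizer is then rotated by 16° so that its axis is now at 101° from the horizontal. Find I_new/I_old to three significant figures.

Before rotation:
By Malus's law, I₁ = I₀ cos²(15° − 0°) = I₀ cos²(15°) = 0.933 I₀.
I₂ = I₁ cos²(62° − 15°) = 0.933 I₀ · cos²(47°) = 0.434 I₀.
I₃ = I₂ cos²(117° − 62°) = 0.434 I₀ · cos²(55°) = 0.1428 I₀.
After rotation:
I₁ = I₀ cos²(15° − 0°) = I₀ cos²(15°) = 0.933 I₀.
I₂ = I₁ cos²(62° − 15°) = 0.933 I₀ · cos²(47°) = 0.434 I₀.
I₃ = I₂ cos²(101° − 62°) = 0.434 I₀ · cos²(39°) = 0.2621 I₀.
Ratio = 0.2621 / 0.1428 = 1.836.

I_new/I_old ≈ 1.84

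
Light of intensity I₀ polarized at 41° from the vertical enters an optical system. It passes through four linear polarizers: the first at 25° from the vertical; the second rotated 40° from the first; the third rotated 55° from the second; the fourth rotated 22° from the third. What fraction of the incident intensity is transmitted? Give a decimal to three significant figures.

I₁ = I₀ cos²(25° − 41°) = I₀ cos²(16°) = 0.924 I₀.
I₂ = I₁ cos²(40°) = 0.924 · 0.5868 I₀ = 0.5422 I₀.
I₃ = I₂ cos²(55°) = 0.5422 · 0.329 I₀ = 0.1784 I₀.
I₄ = I₃ cos²(22°) = 0.1784 · 0.8597 I₀ = 0.1534 I₀.
Transmitted fraction = 0.1534.

≈ 0.153 I₀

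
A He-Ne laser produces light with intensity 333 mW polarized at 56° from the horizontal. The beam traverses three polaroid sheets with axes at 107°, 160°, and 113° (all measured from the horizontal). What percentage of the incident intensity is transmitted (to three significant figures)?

≈ 6.67%

I₁ = 333 mW · cos²(51°) = 131.9 mW.
I₂ = I₁ · cos²(53°) = 131.9 · 0.3622 = 47.77 mW.
I₃ = I₂ · cos²(47°) = 47.77 · 0.4651 = 22.22 mW.
That is 6.672% of the incident intensity.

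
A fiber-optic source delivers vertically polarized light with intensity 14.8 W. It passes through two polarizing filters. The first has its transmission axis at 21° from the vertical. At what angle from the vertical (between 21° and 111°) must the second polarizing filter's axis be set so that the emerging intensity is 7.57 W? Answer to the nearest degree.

θ ≈ 61°

I₁ = I₀ cos²(21° − 0°) = I₀ cos²(21°) = 0.8716 I₀.
Target fraction: 7.57 / 14.8 W = 0.5115 of I₀.
Need I₂/I₀ = 0.5115, so cos²(θ − 21°) = 0.5115 / 0.8716 = 0.5869.
θ − 21° = arccos(√0.5869) = 40.0°, giving θ ≈ 21 + 40.0 = 61.0°.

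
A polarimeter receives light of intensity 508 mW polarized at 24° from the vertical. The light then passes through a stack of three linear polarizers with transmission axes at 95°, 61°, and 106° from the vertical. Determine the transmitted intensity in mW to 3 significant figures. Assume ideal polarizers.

I₁ = 508 mW · cos²(71°) = 53.85 mW.
I₂ = I₁ · cos²(34°) = 53.85 · 0.6873 = 37.01 mW.
I₃ = I₂ · cos²(45°) = 37.01 · 0.5 = 18.5 mW.

I ≈ 18.5 mW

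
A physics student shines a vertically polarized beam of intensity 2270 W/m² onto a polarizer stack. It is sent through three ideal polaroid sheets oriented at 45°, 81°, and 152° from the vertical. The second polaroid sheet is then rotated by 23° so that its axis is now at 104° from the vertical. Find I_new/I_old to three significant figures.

I_new/I_old ≈ 1.71

Before rotation:
I₁ = I₀ cos²(45° − 0°) = I₀ cos²(45°) = 0.5 I₀.
I₂ = I₁ cos²(81° − 45°) = 0.5 I₀ · cos²(36°) = 0.3273 I₀.
I₃ = I₂ cos²(152° − 81°) = 0.3273 I₀ · cos²(71°) = 0.03469 I₀.
After rotation:
I₁ = I₀ cos²(45° − 0°) = I₀ cos²(45°) = 0.5 I₀.
I₂ = I₁ cos²(104° − 45°) = 0.5 I₀ · cos²(59°) = 0.1326 I₀.
I₃ = I₂ cos²(152° − 104°) = 0.1326 I₀ · cos²(48°) = 0.05938 I₀.
Ratio = 0.05938 / 0.03469 = 1.712.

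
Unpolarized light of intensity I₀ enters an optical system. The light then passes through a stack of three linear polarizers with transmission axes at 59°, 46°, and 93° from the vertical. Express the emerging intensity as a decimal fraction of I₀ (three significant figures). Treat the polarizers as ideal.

Unpolarized light through the first polarizer → I₁ = ½ I₀, now polarized at 59°.
I₂ = I₁ cos²(46° − 59°) = 0.5 I₀ · cos²(13°) = 0.4747 I₀.
I₃ = I₂ cos²(93° − 46°) = 0.4747 I₀ · cos²(47°) = 0.2208 I₀.
Transmitted fraction = 0.2208.

≈ 0.221 I₀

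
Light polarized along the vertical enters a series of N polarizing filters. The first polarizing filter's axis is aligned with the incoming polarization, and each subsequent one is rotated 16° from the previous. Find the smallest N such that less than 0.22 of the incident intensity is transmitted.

N = 21

First polarizer is aligned with the polarization: full transmission.
Each further stage multiplies by cos²(16°) = 0.924.
After N polarizers: T = 0.924^(N−1). Require T < 0.22 ⇒ N−1 > ln(0.22)/ln(0.924) = 19.16, so N−1 ≥ 20 and N = 21.
Check: N=21 gives T = 0.2059 < 0.22; N=20 gives T = 0.2228.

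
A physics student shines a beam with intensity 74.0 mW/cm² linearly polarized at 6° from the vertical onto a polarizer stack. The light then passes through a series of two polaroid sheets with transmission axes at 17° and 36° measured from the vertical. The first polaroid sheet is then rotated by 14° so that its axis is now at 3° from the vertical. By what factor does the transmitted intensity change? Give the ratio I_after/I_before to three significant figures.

I_new/I_old ≈ 0.814

Before rotation:
I₁ = I₀ cos²(17° − 6°) = I₀ cos²(11°) = 0.9636 I₀.
I₂ = I₁ cos²(36° − 17°) = 0.9636 I₀ · cos²(19°) = 0.8615 I₀.
After rotation:
I₁ = I₀ cos²(3° − 6°) = I₀ cos²(3°) = 0.9973 I₀.
I₂ = I₁ cos²(36° − 3°) = 0.9973 I₀ · cos²(33°) = 0.7014 I₀.
Ratio = 0.7014 / 0.8615 = 0.8143.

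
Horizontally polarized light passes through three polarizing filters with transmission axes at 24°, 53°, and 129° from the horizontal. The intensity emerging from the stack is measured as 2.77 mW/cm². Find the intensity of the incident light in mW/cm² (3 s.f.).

I₁ = I₀ cos²(24° − 0°) = I₀ cos²(24°) = 0.8346 I₀.
I₂ = I₁ cos²(53° − 24°) = 0.8346 I₀ · cos²(29°) = 0.6384 I₀.
I₃ = I₂ cos²(129° − 53°) = 0.6384 I₀ · cos²(76°) = 0.03736 I₀.
So 2.77 mW/cm² = 0.03736 I₀, giving I₀ = 2.77/0.03736 = 74.14 mW/cm².

I₀ ≈ 74.1 mW/cm²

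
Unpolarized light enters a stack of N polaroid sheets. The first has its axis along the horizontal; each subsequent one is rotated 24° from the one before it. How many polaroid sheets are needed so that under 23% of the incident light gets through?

N = 6

First polarizer halves the unpolarized light: factor 1/2.
Each further stage multiplies by cos²(24°) = 0.8346.
After N polarizers: T = 0.5·0.8346^(N−1). Require T < 0.23 ⇒ N−1 > ln(0.23/0.5)/ln(0.8346) = 4.29, so N−1 ≥ 5 and N = 6.
Check: N=6 gives T = 0.2024 < 0.23; N=5 gives T = 0.2426.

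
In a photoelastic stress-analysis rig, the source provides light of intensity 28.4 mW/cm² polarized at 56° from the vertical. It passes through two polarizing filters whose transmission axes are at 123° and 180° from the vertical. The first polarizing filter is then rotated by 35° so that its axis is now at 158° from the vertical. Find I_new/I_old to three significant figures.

Before rotation:
By Malus's law, I₁ = I₀ cos²(123° − 56°) = I₀ cos²(67°) = 0.1527 I₀.
I₂ = I₁ cos²(180° − 123°) = 0.1527 I₀ · cos²(57°) = 0.04529 I₀.
After rotation:
I₁ = I₀ cos²(158° − 56°) = I₀ cos²(78°) = 0.04323 I₀.
I₂ = I₁ cos²(180° − 158°) = 0.04323 I₀ · cos²(22°) = 0.03716 I₀.
Ratio = 0.03716 / 0.04529 = 0.8206.

I_new/I_old ≈ 0.821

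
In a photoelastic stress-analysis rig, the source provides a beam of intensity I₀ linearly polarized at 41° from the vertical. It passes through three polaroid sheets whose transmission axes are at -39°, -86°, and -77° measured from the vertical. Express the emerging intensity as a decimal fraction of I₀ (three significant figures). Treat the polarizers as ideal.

I₁ = I₀ cos²(-39° − 41°) = I₀ cos²(80°) = 0.03015 I₀.
I₂ = I₁ cos²(-86° + 39°) = 0.03015 I₀ · cos²(47°) = 0.01403 I₀.
I₃ = I₂ cos²(-77° + 86°) = 0.01403 I₀ · cos²(9°) = 0.01368 I₀.
Transmitted fraction = 0.01368.

≈ 0.0137 I₀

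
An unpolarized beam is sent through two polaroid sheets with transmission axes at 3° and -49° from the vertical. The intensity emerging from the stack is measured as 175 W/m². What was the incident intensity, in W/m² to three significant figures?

I₀ ≈ 923 W/m²

Unpolarized light through the first polarizer → I₁ = ½ I₀, now polarized at 3°.
I₂ = I₁ cos²(-49° − 3°) = 0.5 I₀ · cos²(52°) = 0.1895 I₀.
So 175 W/m² = 0.1895 I₀, giving I₀ = 175/0.1895 = 923.4 W/m².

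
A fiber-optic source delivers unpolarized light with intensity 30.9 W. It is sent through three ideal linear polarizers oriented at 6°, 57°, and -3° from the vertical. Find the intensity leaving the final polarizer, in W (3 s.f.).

I ≈ 1.53 W

Unpolarized light through the first polarizer → I₁ = 30.9 W/2 = 15.45 W, polarized at 6°.
I₂ = I₁ · cos²(51°) = 15.45 · 0.396 = 6.119 W.
I₃ = I₂ · cos²(60°) = 6.119 · 0.25 = 1.53 W.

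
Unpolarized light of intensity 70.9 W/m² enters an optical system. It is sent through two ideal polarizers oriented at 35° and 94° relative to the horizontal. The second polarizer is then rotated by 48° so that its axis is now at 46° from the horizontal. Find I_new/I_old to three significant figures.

Before rotation:
Unpolarized light through the first polarizer → I₁ = ½ I₀, now polarized at 35°.
I₂ = I₁ cos²(94° − 35°) = 0.5 I₀ · cos²(59°) = 0.1326 I₀.
After rotation:
Unpolarized light through the first polarizer → I₁ = ½ I₀, now polarized at 35°.
I₂ = I₁ cos²(46° − 35°) = 0.5 I₀ · cos²(11°) = 0.4818 I₀.
Ratio = 0.4818 / 0.1326 = 3.633.

I_new/I_old ≈ 3.63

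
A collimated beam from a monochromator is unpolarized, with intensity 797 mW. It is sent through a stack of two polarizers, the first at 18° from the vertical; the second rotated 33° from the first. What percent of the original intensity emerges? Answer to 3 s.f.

≈ 35.2%

Unpolarized light through the first polarizer → I₁ = 797 mW/2 = 398.5 mW, polarized at 18°.
I₂ = I₁ · cos²(33°) = 398.5 · 0.7034 = 280.3 mW.
That is 35.17% of the incident intensity.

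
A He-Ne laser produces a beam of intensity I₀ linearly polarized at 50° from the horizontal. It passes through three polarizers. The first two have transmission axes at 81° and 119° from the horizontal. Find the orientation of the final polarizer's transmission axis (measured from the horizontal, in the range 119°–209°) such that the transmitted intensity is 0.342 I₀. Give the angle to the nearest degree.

θ ≈ 149°

I₁ = I₀ cos²(81° − 50°) = I₀ cos²(31°) = 0.7347 I₀.
I₂ = I₁ cos²(119° − 81°) = 0.7347 I₀ · cos²(38°) = 0.4562 I₀.
Need I₃/I₀ = 0.342, so cos²(θ − 119°) = 0.342 / 0.4562 = 0.7496.
θ − 119° = arccos(√0.7496) = 30.0°, giving θ ≈ 119 + 30.0 = 149.0°.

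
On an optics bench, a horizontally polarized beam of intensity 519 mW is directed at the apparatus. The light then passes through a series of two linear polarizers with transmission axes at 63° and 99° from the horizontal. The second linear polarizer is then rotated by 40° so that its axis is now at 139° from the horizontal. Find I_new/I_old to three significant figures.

Before rotation:
I₁ = I₀ cos²(63° − 0°) = I₀ cos²(63°) = 0.2061 I₀.
I₂ = I₁ cos²(99° − 63°) = 0.2061 I₀ · cos²(36°) = 0.1349 I₀.
After rotation:
I₁ = I₀ cos²(63° − 0°) = I₀ cos²(63°) = 0.2061 I₀.
I₂ = I₁ cos²(139° − 63°) = 0.2061 I₀ · cos²(76°) = 0.01206 I₀.
Ratio = 0.01206 / 0.1349 = 0.08942.

I_new/I_old ≈ 0.0894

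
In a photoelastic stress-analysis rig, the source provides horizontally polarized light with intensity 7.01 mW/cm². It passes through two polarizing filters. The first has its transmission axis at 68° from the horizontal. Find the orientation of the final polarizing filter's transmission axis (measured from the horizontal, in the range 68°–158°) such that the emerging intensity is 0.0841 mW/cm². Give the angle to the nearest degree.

I₁ = I₀ cos²(68° − 0°) = I₀ cos²(68°) = 0.1403 I₀.
Target fraction: 0.0841 / 7.01 mW/cm² = 0.012 of I₀.
Need I₂/I₀ = 0.012, so cos²(θ − 68°) = 0.012 / 0.1403 = 0.08549.
θ − 68° = arccos(√0.08549) = 73.0°, giving θ ≈ 68 + 73.0 = 141.0°.

θ ≈ 141°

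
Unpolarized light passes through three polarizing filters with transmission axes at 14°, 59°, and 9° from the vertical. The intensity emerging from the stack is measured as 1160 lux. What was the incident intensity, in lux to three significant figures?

I₀ ≈ 1.12e4 lux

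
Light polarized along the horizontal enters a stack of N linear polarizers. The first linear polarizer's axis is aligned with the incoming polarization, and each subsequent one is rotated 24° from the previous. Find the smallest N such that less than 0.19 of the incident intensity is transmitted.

First polarizer is aligned with the polarization: full transmission.
Each further stage multiplies by cos²(24°) = 0.8346.
After N polarizers: T = 0.8346^(N−1). Require T < 0.19 ⇒ N−1 > ln(0.19)/ln(0.8346) = 9.18, so N−1 ≥ 10 and N = 11.
Check: N=11 gives T = 0.1639 < 0.19; N=10 gives T = 0.1964.

N = 11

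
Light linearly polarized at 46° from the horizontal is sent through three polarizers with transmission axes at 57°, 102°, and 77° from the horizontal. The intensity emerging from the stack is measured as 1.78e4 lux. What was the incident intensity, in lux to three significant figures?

By Malus's law, I₁ = I₀ cos²(57° − 46°) = I₀ cos²(11°) = 0.9636 I₀.
I₂ = I₁ cos²(102° − 57°) = 0.9636 I₀ · cos²(45°) = 0.4818 I₀.
I₃ = I₂ cos²(77° − 102°) = 0.4818 I₀ · cos²(25°) = 0.3957 I₀.
So 1.78e4 lux = 0.3957 I₀, giving I₀ = 1.78e4/0.3957 = 4.498e+04 lux.

I₀ ≈ 4.50e4 lux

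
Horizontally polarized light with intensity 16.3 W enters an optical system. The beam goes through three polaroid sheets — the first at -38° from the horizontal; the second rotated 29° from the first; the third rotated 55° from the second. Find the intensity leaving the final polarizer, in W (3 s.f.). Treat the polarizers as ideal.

By Malus's law, I₁ = 16.3 W · cos²(38°) = 10.12 W.
I₂ = I₁ · cos²(29°) = 10.12 · 0.765 = 7.743 W.
I₃ = I₂ · cos²(55°) = 7.743 · 0.329 = 2.547 W.

I ≈ 2.55 W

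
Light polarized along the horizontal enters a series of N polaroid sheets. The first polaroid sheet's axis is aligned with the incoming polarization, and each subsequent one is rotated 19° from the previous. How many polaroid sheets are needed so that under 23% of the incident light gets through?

N = 15

First polarizer is aligned with the polarization: full transmission.
Each further stage multiplies by cos²(19°) = 0.894.
After N polarizers: T = 0.894^(N−1). Require T < 0.23 ⇒ N−1 > ln(0.23)/ln(0.894) = 13.12, so N−1 ≥ 14 and N = 15.
Check: N=15 gives T = 0.2083 < 0.23; N=14 gives T = 0.233.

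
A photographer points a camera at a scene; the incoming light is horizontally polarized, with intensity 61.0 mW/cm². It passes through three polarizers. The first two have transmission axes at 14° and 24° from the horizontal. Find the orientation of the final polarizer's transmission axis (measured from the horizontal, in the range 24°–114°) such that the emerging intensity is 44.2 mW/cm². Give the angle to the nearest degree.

θ ≈ 51°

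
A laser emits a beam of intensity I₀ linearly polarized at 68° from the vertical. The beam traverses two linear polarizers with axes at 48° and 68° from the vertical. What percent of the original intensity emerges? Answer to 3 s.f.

≈ 78.0%

I₁ = I₀ cos²(48° − 68°) = I₀ cos²(20°) = 0.883 I₀.
I₂ = I₁ cos²(68° − 48°) = 0.883 I₀ · cos²(20°) = 0.7797 I₀.
That is 77.97% of the incident intensity.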